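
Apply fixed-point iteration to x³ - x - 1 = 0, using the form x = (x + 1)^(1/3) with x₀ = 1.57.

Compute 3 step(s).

Equation: x³ - x - 1 = 0
Fixed-point form: x = (x + 1)^(1/3)
x₀ = 1.57

x_1 = g(1.570000) = 1.369760
x_2 = g(1.369760) = 1.333219
x_3 = g(1.333219) = 1.326331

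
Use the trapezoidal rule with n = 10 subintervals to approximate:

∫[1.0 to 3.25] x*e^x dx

f(x) = x*e^x
a = 1.0, b = 3.25, n = 10
h = (b - a)/n = 0.225000

Trapezoidal rule: (h/2)[f(x₀) + 2f(x₁) + 2f(x₂) + ... + f(xₙ)]

x_0 = 1.0000, f(x_0) = 2.718282, coefficient = 1
x_1 = 1.2250, f(x_1) = 4.170103, coefficient = 2
x_2 = 1.4500, f(x_2) = 6.181516, coefficient = 2
x_3 = 1.6750, f(x_3) = 8.942482, coefficient = 2
x_4 = 1.9000, f(x_4) = 12.703199, coefficient = 2
x_5 = 2.1250, f(x_5) = 17.792407, coefficient = 2
x_6 = 2.3500, f(x_6) = 24.641089, coefficient = 2
x_7 = 2.5750, f(x_7) = 33.813142, coefficient = 2
x_8 = 2.8000, f(x_8) = 46.045011, coefficient = 2
x_9 = 3.0250, f(x_9) = 62.296864, coefficient = 2
x_10 = 3.2500, f(x_10) = 83.818605, coefficient = 1

I ≈ (0.225000/2) × 519.708514 = 58.467208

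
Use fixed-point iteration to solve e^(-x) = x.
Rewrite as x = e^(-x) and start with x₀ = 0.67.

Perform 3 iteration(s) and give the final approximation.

Equation: e^(-x) = x
Fixed-point form: x = e^(-x)
x₀ = 0.67

x_1 = g(0.670000) = 0.511709
x_2 = g(0.511709) = 0.599470
x_3 = g(0.599470) = 0.549102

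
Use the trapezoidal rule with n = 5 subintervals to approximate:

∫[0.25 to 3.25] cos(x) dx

f(x) = cos(x)
a = 0.25, b = 3.25, n = 5
h = (b - a)/n = 0.600000

Trapezoidal rule: (h/2)[f(x₀) + 2f(x₁) + 2f(x₂) + ... + f(xₙ)]

x_0 = 0.2500, f(x_0) = 0.968912, coefficient = 1
x_1 = 0.8500, f(x_1) = 0.659983, coefficient = 2
x_2 = 1.4500, f(x_2) = 0.120503, coefficient = 2
x_3 = 2.0500, f(x_3) = -0.461073, coefficient = 2
x_4 = 2.6500, f(x_4) = -0.881582, coefficient = 2
x_5 = 3.2500, f(x_5) = -0.994130, coefficient = 1

I ≈ (0.600000/2) × -1.149555 = -0.344867
Exact value: -0.355599
Error: 0.010733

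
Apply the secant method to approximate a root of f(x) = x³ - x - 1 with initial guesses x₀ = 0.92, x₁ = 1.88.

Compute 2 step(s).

f(x) = x³ - x - 1
x₀ = 0.92, x₁ = 1.88

Secant formula: x_{n+1} = x_n - f(x_n)(x_n - x_{n-1})/(f(x_n) - f(x_{n-1}))

Iteration 1:
  f(0.920000) = -1.141312
  f(1.880000) = 3.764672
  x_2 = 1.880000 - 3.764672×(1.880000 - 0.920000)/(3.764672 - (-1.141312))
       = 1.143331
Iteration 2:
  f(1.880000) = 3.764672
  f(1.143331) = -0.648761
  x_3 = 1.143331 - (-0.648761)×(1.143331 - 1.880000)/(-0.648761 - 3.764672)
       = 1.251619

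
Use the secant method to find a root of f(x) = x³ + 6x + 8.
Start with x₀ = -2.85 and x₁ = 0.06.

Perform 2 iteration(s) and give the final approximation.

f(x) = x³ + 6x + 8
x₀ = -2.85, x₁ = 0.06

Secant formula: x_{n+1} = x_n - f(x_n)(x_n - x_{n-1})/(f(x_n) - f(x_{n-1}))

Iteration 1:
  f(-2.850000) = -32.249125
  f(0.060000) = 8.360216
  x_2 = 0.060000 - 8.360216×(0.060000 - (-2.850000))/(8.360216 - (-32.249125))
       = -0.539080
Iteration 2:
  f(0.060000) = 8.360216
  f(-0.539080) = 4.608862
  x_3 = -0.539080 - 4.608862×(-0.539080 - 0.060000)/(4.608862 - 8.360216)
       = -1.275101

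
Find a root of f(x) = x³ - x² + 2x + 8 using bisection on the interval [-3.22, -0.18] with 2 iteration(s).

f(x) = x³ - x² + 2x + 8
Initial interval: [-3.22, -0.18]

Iteration 1:
  c_1 = (-3.220000 + (-0.180000))/2 = -1.700000
  f(c_1) = f(-1.700000) = -3.203000
  f(a) × f(c) ≥ 0, new interval: [-1.700000, -0.180000]
Iteration 2:
  c_2 = (-1.700000 + (-0.180000))/2 = -0.940000
  f(c_2) = f(-0.940000) = 4.405816
  f(a) × f(c) < 0, new interval: [-1.700000, -0.940000]

After 2 iteration(s), the approximation is c_2 = -0.940000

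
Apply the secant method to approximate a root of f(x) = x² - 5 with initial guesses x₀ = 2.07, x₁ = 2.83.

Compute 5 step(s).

f(x) = x² - 5
x₀ = 2.07, x₁ = 2.83

Secant formula: x_{n+1} = x_n - f(x_n)(x_n - x_{n-1})/(f(x_n) - f(x_{n-1}))

Iteration 1:
  f(2.070000) = -0.715100
  f(2.830000) = 3.008900
  x_2 = 2.830000 - 3.008900×(2.830000 - 2.070000)/(3.008900 - (-0.715100))
       = 2.215939
Iteration 2:
  f(2.830000) = 3.008900
  f(2.215939) = -0.089615
  x_3 = 2.215939 - (-0.089615)×(2.215939 - 2.830000)/(-0.089615 - 3.008900)
       = 2.233699
Iteration 3:
  f(2.215939) = -0.089615
  f(2.233699) = -0.010590
  x_4 = 2.233699 - (-0.010590)×(2.233699 - 2.215939)/(-0.010590 - (-0.089615))
       = 2.236079
Iteration 4:
  f(2.233699) = -0.010590
  f(2.236079) = 0.000048
  x_5 = 2.236079 - 0.000048×(2.236079 - 2.233699)/(0.000048 - (-0.010590))
       = 2.236068
Iteration 5:
  f(2.236079) = 0.000048
  f(2.236068) = 0.000000
  x_6 = 2.236068 - 0.000000×(2.236068 - 2.236079)/(0.000000 - 0.000048)
       = 2.236068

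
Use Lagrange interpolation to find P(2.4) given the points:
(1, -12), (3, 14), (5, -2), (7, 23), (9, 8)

Lagrange interpolation formula:
P(x) = Σ yᵢ × Lᵢ(x)
where Lᵢ(x) = Π_{j≠i} (x - xⱼ)/(xᵢ - xⱼ)

L_0(2.4) = (2.4 - 3)/(1 - 3) × (2.4 - 5)/(1 - 5) × (2.4 - 7)/(1 - 7) × (2.4 - 9)/(1 - 9) = 0.123338
L_1(2.4) = (2.4 - 1)/(3 - 1) × (2.4 - 5)/(3 - 5) × (2.4 - 7)/(3 - 7) × (2.4 - 9)/(3 - 9) = 1.151150
L_2(2.4) = (2.4 - 1)/(5 - 1) × (2.4 - 3)/(5 - 3) × (2.4 - 7)/(5 - 7) × (2.4 - 9)/(5 - 9) = -0.398475
L_3(2.4) = (2.4 - 1)/(7 - 1) × (2.4 - 3)/(7 - 3) × (2.4 - 5)/(7 - 5) × (2.4 - 9)/(7 - 9) = 0.150150
L_4(2.4) = (2.4 - 1)/(9 - 1) × (2.4 - 3)/(9 - 3) × (2.4 - 5)/(9 - 5) × (2.4 - 7)/(9 - 7) = -0.026163

P(2.4) = (-12)×L_0(2.4) + 14×L_1(2.4) + (-2)×L_2(2.4) + 23×L_3(2.4) + 8×L_4(2.4)
P(2.4) = 18.677150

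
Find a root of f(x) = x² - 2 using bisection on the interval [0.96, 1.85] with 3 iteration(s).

f(x) = x² - 2
Initial interval: [0.96, 1.85]

Iteration 1:
  c_1 = (0.960000 + 1.850000)/2 = 1.405000
  f(c_1) = f(1.405000) = -0.025975
  f(a) × f(c) ≥ 0, new interval: [1.405000, 1.850000]
Iteration 2:
  c_2 = (1.405000 + 1.850000)/2 = 1.627500
  f(c_2) = f(1.627500) = 0.648756
  f(a) × f(c) < 0, new interval: [1.405000, 1.627500]
Iteration 3:
  c_3 = (1.405000 + 1.627500)/2 = 1.516250
  f(c_3) = f(1.516250) = 0.299014
  f(a) × f(c) < 0, new interval: [1.405000, 1.516250]

After 3 iteration(s), the approximation is c_3 = 1.516250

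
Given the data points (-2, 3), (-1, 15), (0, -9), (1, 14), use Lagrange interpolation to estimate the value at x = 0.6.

Lagrange interpolation formula:
P(x) = Σ yᵢ × Lᵢ(x)
where Lᵢ(x) = Π_{j≠i} (x - xⱼ)/(xᵢ - xⱼ)

L_0(0.6) = (0.6 - (-1))/(-2 - (-1)) × (0.6 - 0)/(-2 - 0) × (0.6 - 1)/(-2 - 1) = 0.064000
L_1(0.6) = (0.6 - (-2))/(-1 - (-2)) × (0.6 - 0)/(-1 - 0) × (0.6 - 1)/(-1 - 1) = -0.312000
L_2(0.6) = (0.6 - (-2))/(0 - (-2)) × (0.6 - (-1))/(0 - (-1)) × (0.6 - 1)/(0 - 1) = 0.832000
L_3(0.6) = (0.6 - (-2))/(1 - (-2)) × (0.6 - (-1))/(1 - (-1)) × (0.6 - 0)/(1 - 0) = 0.416000

P(0.6) = 3×L_0(0.6) + 15×L_1(0.6) + (-9)×L_2(0.6) + 14×L_3(0.6)
P(0.6) = -6.152000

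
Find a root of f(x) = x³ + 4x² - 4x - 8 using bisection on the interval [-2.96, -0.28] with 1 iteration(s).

f(x) = x³ + 4x² - 4x - 8
Initial interval: [-2.96, -0.28]

Iteration 1:
  c_1 = (-2.960000 + (-0.280000))/2 = -1.620000
  f(c_1) = f(-1.620000) = 4.726072
  f(a) × f(c) ≥ 0, new interval: [-1.620000, -0.280000]

After 1 iteration(s), the approximation is c_1 = -1.620000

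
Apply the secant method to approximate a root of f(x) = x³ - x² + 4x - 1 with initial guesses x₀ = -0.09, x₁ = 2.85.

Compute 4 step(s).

f(x) = x³ - x² + 4x - 1
x₀ = -0.09, x₁ = 2.85

Secant formula: x_{n+1} = x_n - f(x_n)(x_n - x_{n-1})/(f(x_n) - f(x_{n-1}))

Iteration 1:
  f(-0.090000) = -1.368829
  f(2.850000) = 25.426625
  x_2 = 2.850000 - 25.426625×(2.850000 - (-0.090000))/(25.426625 - (-1.368829))
       = 0.060188
Iteration 2:
  f(2.850000) = 25.426625
  f(0.060188) = -0.762652
  x_3 = 0.060188 - (-0.762652)×(0.060188 - 2.850000)/(-0.762652 - 25.426625)
       = 0.141430
Iteration 3:
  f(0.060188) = -0.762652
  f(0.141430) = -0.451455
  x_4 = 0.141430 - (-0.451455)×(0.141430 - 0.060188)/(-0.451455 - (-0.762652))
       = 0.259287
Iteration 4:
  f(0.141430) = -0.451455
  f(0.259287) = -0.012650
  x_5 = 0.259287 - (-0.012650)×(0.259287 - 0.141430)/(-0.012650 - (-0.451455))
       = 0.262685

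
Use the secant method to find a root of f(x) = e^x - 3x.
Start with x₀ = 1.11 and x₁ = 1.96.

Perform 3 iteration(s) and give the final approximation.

f(x) = e^x - 3x
x₀ = 1.11, x₁ = 1.96

Secant formula: x_{n+1} = x_n - f(x_n)(x_n - x_{n-1})/(f(x_n) - f(x_{n-1}))

Iteration 1:
  f(1.110000) = -0.295642
  f(1.960000) = 1.219327
  x_2 = 1.960000 - 1.219327×(1.960000 - 1.110000)/(1.219327 - (-0.295642))
       = 1.275875
Iteration 2:
  f(1.960000) = 1.219327
  f(1.275875) = -0.245791
  x_3 = 1.275875 - (-0.245791)×(1.275875 - 1.960000)/(-0.245791 - 1.219327)
       = 1.390645
Iteration 3:
  f(1.275875) = -0.245791
  f(1.390645) = -0.154494
  x_4 = 1.390645 - (-0.154494)×(1.390645 - 1.275875)/(-0.154494 - (-0.245791))
       = 1.584862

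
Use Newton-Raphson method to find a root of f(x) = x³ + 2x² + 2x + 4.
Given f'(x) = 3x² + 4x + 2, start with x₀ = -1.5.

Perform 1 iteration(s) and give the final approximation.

f(x) = x³ + 2x² + 2x + 4
f'(x) = 3x² + 4x + 2
x₀ = -1.5

Newton-Raphson formula: x_{n+1} = x_n - f(x_n)/f'(x_n)

Iteration 1:
  f(-1.500000) = 2.125000
  f'(-1.500000) = 2.750000
  x_1 = -1.500000 - 2.125000/2.750000 = -2.272727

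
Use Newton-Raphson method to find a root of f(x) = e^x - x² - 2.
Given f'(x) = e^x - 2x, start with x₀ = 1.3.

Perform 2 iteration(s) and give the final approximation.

f(x) = e^x - x² - 2
f'(x) = e^x - 2x
x₀ = 1.3

Newton-Raphson formula: x_{n+1} = x_n - f(x_n)/f'(x_n)

Iteration 1:
  f(1.300000) = -0.020703
  f'(1.300000) = 1.069297
  x_1 = 1.300000 - (-0.020703)/1.069297 = 1.319362
Iteration 2:
  f(1.319362) = 0.000317
  f'(1.319362) = 1.102309
  x_2 = 1.319362 - 0.000317/1.102309 = 1.319074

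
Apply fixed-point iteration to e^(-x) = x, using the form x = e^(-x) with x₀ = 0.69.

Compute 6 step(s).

Equation: e^(-x) = x
Fixed-point form: x = e^(-x)
x₀ = 0.69

x_1 = g(0.690000) = 0.501576
x_2 = g(0.501576) = 0.605575
x_3 = g(0.605575) = 0.545760
x_4 = g(0.545760) = 0.579401
x_5 = g(0.579401) = 0.560234
x_6 = g(0.560234) = 0.571076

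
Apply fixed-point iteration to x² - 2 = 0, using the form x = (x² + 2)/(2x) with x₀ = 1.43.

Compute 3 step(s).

Equation: x² - 2 = 0
Fixed-point form: x = (x² + 2)/(2x)
x₀ = 1.43

x_1 = g(1.430000) = 1.414301
x_2 = g(1.414301) = 1.414214
x_3 = g(1.414214) = 1.414214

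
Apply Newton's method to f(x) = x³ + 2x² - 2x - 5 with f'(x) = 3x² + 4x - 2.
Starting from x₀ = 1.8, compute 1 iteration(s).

f(x) = x³ + 2x² - 2x - 5
f'(x) = 3x² + 4x - 2
x₀ = 1.8

Newton-Raphson formula: x_{n+1} = x_n - f(x_n)/f'(x_n)

Iteration 1:
  f(1.800000) = 3.712000
  f'(1.800000) = 14.920000
  x_1 = 1.800000 - 3.712000/14.920000 = 1.551206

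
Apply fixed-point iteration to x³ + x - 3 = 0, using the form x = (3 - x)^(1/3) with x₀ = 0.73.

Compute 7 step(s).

Equation: x³ + x - 3 = 0
Fixed-point form: x = (3 - x)^(1/3)
x₀ = 0.73

x_1 = g(0.730000) = 1.314242
x_2 = g(1.314242) = 1.190141
x_3 = g(1.190141) = 1.218657
x_4 = g(1.218657) = 1.212223
x_5 = g(1.212223) = 1.213681
x_6 = g(1.213681) = 1.213351
x_7 = g(1.213351) = 1.213425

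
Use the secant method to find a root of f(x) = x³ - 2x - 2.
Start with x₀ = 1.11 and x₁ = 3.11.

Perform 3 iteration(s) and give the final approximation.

f(x) = x³ - 2x - 2
x₀ = 1.11, x₁ = 3.11

Secant formula: x_{n+1} = x_n - f(x_n)(x_n - x_{n-1})/(f(x_n) - f(x_{n-1}))

Iteration 1:
  f(1.110000) = -2.852369
  f(3.110000) = 21.860231
  x_2 = 3.110000 - 21.860231×(3.110000 - 1.110000)/(21.860231 - (-2.852369))
       = 1.340843
Iteration 2:
  f(3.110000) = 21.860231
  f(1.340843) = -2.271037
  x_3 = 1.340843 - (-2.271037)×(1.340843 - 3.110000)/(-2.271037 - 21.860231)
       = 1.507342
Iteration 3:
  f(1.340843) = -2.271037
  f(1.507342) = -1.589883
  x_4 = 1.507342 - (-1.589883)×(1.507342 - 1.340843)/(-1.589883 - (-2.271037))
       = 1.895967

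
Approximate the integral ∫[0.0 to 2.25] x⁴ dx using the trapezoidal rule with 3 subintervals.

f(x) = x⁴
a = 0.0, b = 2.25, n = 3
h = (b - a)/n = 0.750000

Trapezoidal rule: (h/2)[f(x₀) + 2f(x₁) + 2f(x₂) + ... + f(xₙ)]

x_0 = 0.0000, f(x_0) = 0.000000, coefficient = 1
x_1 = 0.7500, f(x_1) = 0.316406, coefficient = 2
x_2 = 1.5000, f(x_2) = 5.062500, coefficient = 2
x_3 = 2.2500, f(x_3) = 25.628906, coefficient = 1

I ≈ (0.750000/2) × 36.386719 = 13.645020
Exact value: 11.533008
Error: 2.112012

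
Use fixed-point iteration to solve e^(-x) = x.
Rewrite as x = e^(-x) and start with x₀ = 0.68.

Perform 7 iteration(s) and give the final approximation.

Equation: e^(-x) = x
Fixed-point form: x = e^(-x)
x₀ = 0.68

x_1 = g(0.680000) = 0.506617
x_2 = g(0.506617) = 0.602531
x_3 = g(0.602531) = 0.547425
x_4 = g(0.547425) = 0.578438
x_5 = g(0.578438) = 0.560774
x_6 = g(0.560774) = 0.570767
x_7 = g(0.570767) = 0.565092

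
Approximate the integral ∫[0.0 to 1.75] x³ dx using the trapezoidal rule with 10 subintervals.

f(x) = x³
a = 0.0, b = 1.75, n = 10
h = (b - a)/n = 0.175000

Trapezoidal rule: (h/2)[f(x₀) + 2f(x₁) + 2f(x₂) + ... + f(xₙ)]

x_0 = 0.0000, f(x_0) = 0.000000, coefficient = 1
x_1 = 0.1750, f(x_1) = 0.005359, coefficient = 2
x_2 = 0.3500, f(x_2) = 0.042875, coefficient = 2
x_3 = 0.5250, f(x_3) = 0.144703, coefficient = 2
x_4 = 0.7000, f(x_4) = 0.343000, coefficient = 2
x_5 = 0.8750, f(x_5) = 0.669922, coefficient = 2
x_6 = 1.0500, f(x_6) = 1.157625, coefficient = 2
x_7 = 1.2250, f(x_7) = 1.838266, coefficient = 2
x_8 = 1.4000, f(x_8) = 2.744000, coefficient = 2
x_9 = 1.5750, f(x_9) = 3.906984, coefficient = 2
x_10 = 1.7500, f(x_10) = 5.359375, coefficient = 1

I ≈ (0.175000/2) × 27.064844 = 2.368174
Exact value: 2.344727
Error: 0.023447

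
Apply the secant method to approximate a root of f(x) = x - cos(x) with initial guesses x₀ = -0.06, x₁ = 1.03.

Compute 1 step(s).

f(x) = x - cos(x)
x₀ = -0.06, x₁ = 1.03

Secant formula: x_{n+1} = x_n - f(x_n)(x_n - x_{n-1})/(f(x_n) - f(x_{n-1}))

Iteration 1:
  f(-0.060000) = -1.058201
  f(1.030000) = 0.515181
  x_2 = 1.030000 - 0.515181×(1.030000 - (-0.060000))/(0.515181 - (-1.058201))
       = 0.673095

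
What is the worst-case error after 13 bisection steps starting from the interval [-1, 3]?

Bisection error bound: |error| ≤ (b-a)/2^n
|error| ≤ (3 - (-1))/2^13 = 4/2^13
|error| ≤ 0.0004882812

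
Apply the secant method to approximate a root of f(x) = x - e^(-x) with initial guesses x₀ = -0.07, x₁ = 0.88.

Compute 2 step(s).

f(x) = x - e^(-x)
x₀ = -0.07, x₁ = 0.88

Secant formula: x_{n+1} = x_n - f(x_n)(x_n - x_{n-1})/(f(x_n) - f(x_{n-1}))

Iteration 1:
  f(-0.070000) = -1.142508
  f(0.880000) = 0.465217
  x_2 = 0.880000 - 0.465217×(0.880000 - (-0.070000))/(0.465217 - (-1.142508))
       = 0.605105
Iteration 2:
  f(0.880000) = 0.465217
  f(0.605105) = 0.059087
  x_3 = 0.605105 - 0.059087×(0.605105 - 0.880000)/(0.059087 - 0.465217)
       = 0.565110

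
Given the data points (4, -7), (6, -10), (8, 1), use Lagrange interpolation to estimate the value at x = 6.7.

Lagrange interpolation formula:
P(x) = Σ yᵢ × Lᵢ(x)
where Lᵢ(x) = Π_{j≠i} (x - xⱼ)/(xᵢ - xⱼ)

L_0(6.7) = (6.7 - 6)/(4 - 6) × (6.7 - 8)/(4 - 8) = -0.113750
L_1(6.7) = (6.7 - 4)/(6 - 4) × (6.7 - 8)/(6 - 8) = 0.877500
L_2(6.7) = (6.7 - 4)/(8 - 4) × (6.7 - 6)/(8 - 6) = 0.236250

P(6.7) = (-7)×L_0(6.7) + (-10)×L_1(6.7) + 1×L_2(6.7)
P(6.7) = -7.742500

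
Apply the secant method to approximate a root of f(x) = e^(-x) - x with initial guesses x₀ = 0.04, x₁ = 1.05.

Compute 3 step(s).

f(x) = e^(-x) - x
x₀ = 0.04, x₁ = 1.05

Secant formula: x_{n+1} = x_n - f(x_n)(x_n - x_{n-1})/(f(x_n) - f(x_{n-1}))

Iteration 1:
  f(0.040000) = 0.920789
  f(1.050000) = -0.700062
  x_2 = 1.050000 - (-0.700062)×(1.050000 - 0.040000)/(-0.700062 - 0.920789)
       = 0.613771
Iteration 2:
  f(1.050000) = -0.700062
  f(0.613771) = -0.072465
  x_3 = 0.613771 - (-0.072465)×(0.613771 - 1.050000)/(-0.072465 - (-0.700062))
       = 0.563402
Iteration 3:
  f(0.613771) = -0.072465
  f(0.563402) = 0.005867
  x_4 = 0.563402 - 0.005867×(0.563402 - 0.613771)/(0.005867 - (-0.072465))
       = 0.567175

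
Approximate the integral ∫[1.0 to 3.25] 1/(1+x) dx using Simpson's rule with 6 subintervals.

f(x) = 1/(1+x)
a = 1.0, b = 3.25, n = 6
h = (b - a)/n = 0.375000

Simpson's rule: (h/3)[f(x₀) + 4f(x₁) + 2f(x₂) + ... + f(xₙ)]

x_0 = 1.0000, f(x_0) = 0.500000, coefficient = 1
x_1 = 1.3750, f(x_1) = 0.421053, coefficient = 4
x_2 = 1.7500, f(x_2) = 0.363636, coefficient = 2
x_3 = 2.1250, f(x_3) = 0.320000, coefficient = 4
x_4 = 2.5000, f(x_4) = 0.285714, coefficient = 2
x_5 = 2.8750, f(x_5) = 0.258065, coefficient = 4
x_6 = 3.2500, f(x_6) = 0.235294, coefficient = 1

I ≈ (0.375000/3) × 6.030464 = 0.753808
Exact value: 0.753772
Error: 0.000036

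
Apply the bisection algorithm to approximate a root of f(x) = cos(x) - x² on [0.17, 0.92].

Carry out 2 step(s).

f(x) = cos(x) - x²
Initial interval: [0.17, 0.92]

Iteration 1:
  c_1 = (0.170000 + 0.920000)/2 = 0.545000
  f(c_1) = f(0.545000) = 0.558102
  f(a) × f(c) ≥ 0, new interval: [0.545000, 0.920000]
Iteration 2:
  c_2 = (0.545000 + 0.920000)/2 = 0.732500
  f(c_2) = f(0.732500) = 0.206949
  f(a) × f(c) ≥ 0, new interval: [0.732500, 0.920000]

After 2 iteration(s), the approximation is c_2 = 0.732500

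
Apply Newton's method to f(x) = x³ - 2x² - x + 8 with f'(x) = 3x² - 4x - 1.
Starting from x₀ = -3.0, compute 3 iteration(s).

f(x) = x³ - 2x² - x + 8
f'(x) = 3x² - 4x - 1
x₀ = -3.0

Newton-Raphson formula: x_{n+1} = x_n - f(x_n)/f'(x_n)

Iteration 1:
  f(-3.000000) = -34.000000
  f'(-3.000000) = 38.000000
  x_1 = -3.000000 - (-34.000000)/38.000000 = -2.105263
Iteration 2:
  f(-2.105263) = -8.089809
  f'(-2.105263) = 20.717452
  x_2 = -2.105263 - (-8.089809)/20.717452 = -1.714780
Iteration 3:
  f(-1.714780) = -1.208426
  f'(-1.714780) = 14.680536
  x_3 = -1.714780 - (-1.208426)/14.680536 = -1.632466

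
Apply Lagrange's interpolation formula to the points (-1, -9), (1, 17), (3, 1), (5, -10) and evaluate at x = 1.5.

Lagrange interpolation formula:
P(x) = Σ yᵢ × Lᵢ(x)
where Lᵢ(x) = Π_{j≠i} (x - xⱼ)/(xᵢ - xⱼ)

L_0(1.5) = (1.5 - 1)/(-1 - 1) × (1.5 - 3)/(-1 - 3) × (1.5 - 5)/(-1 - 5) = -0.054688
L_1(1.5) = (1.5 - (-1))/(1 - (-1)) × (1.5 - 3)/(1 - 3) × (1.5 - 5)/(1 - 5) = 0.820312
L_2(1.5) = (1.5 - (-1))/(3 - (-1)) × (1.5 - 1)/(3 - 1) × (1.5 - 5)/(3 - 5) = 0.273438
L_3(1.5) = (1.5 - (-1))/(5 - (-1)) × (1.5 - 1)/(5 - 1) × (1.5 - 3)/(5 - 3) = -0.039062

P(1.5) = (-9)×L_0(1.5) + 17×L_1(1.5) + 1×L_2(1.5) + (-10)×L_3(1.5)
P(1.5) = 15.101562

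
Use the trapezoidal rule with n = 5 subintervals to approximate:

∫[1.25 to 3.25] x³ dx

f(x) = x³
a = 1.25, b = 3.25, n = 5
h = (b - a)/n = 0.400000

Trapezoidal rule: (h/2)[f(x₀) + 2f(x₁) + 2f(x₂) + ... + f(xₙ)]

x_0 = 1.2500, f(x_0) = 1.953125, coefficient = 1
x_1 = 1.6500, f(x_1) = 4.492125, coefficient = 2
x_2 = 2.0500, f(x_2) = 8.615125, coefficient = 2
x_3 = 2.4500, f(x_3) = 14.706125, coefficient = 2
x_4 = 2.8500, f(x_4) = 23.149125, coefficient = 2
x_5 = 3.2500, f(x_5) = 34.328125, coefficient = 1

I ≈ (0.400000/2) × 138.206250 = 27.641250
Exact value: 27.281250
Error: 0.360000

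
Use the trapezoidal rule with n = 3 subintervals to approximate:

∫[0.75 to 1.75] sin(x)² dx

f(x) = sin(x)²
a = 0.75, b = 1.75, n = 3
h = (b - a)/n = 0.333333

Trapezoidal rule: (h/2)[f(x₀) + 2f(x₁) + 2f(x₂) + ... + f(xₙ)]

x_0 = 0.7500, f(x_0) = 0.464631, coefficient = 1
x_1 = 1.0833, f(x_1) = 0.780615, coefficient = 2
x_2 = 1.4167, f(x_2) = 0.976432, coefficient = 2
x_3 = 1.7500, f(x_3) = 0.968228, coefficient = 1

I ≈ (0.333333/2) × 4.946952 = 0.824492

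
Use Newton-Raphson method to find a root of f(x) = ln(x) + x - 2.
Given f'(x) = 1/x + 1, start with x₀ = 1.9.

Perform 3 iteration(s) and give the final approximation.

f(x) = ln(x) + x - 2
f'(x) = 1/x + 1
x₀ = 1.9

Newton-Raphson formula: x_{n+1} = x_n - f(x_n)/f'(x_n)

Iteration 1:
  f(1.900000) = 0.541854
  f'(1.900000) = 1.526316
  x_1 = 1.900000 - 0.541854/1.526316 = 1.544992
Iteration 2:
  f(1.544992) = -0.019989
  f'(1.544992) = 1.647252
  x_2 = 1.544992 - (-0.019989)/1.647252 = 1.557127
Iteration 3:
  f(1.557127) = -0.000031
  f'(1.557127) = 1.642208
  x_3 = 1.557127 - (-0.000031)/1.642208 = 1.557146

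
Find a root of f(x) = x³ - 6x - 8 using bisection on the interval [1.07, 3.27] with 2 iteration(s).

f(x) = x³ - 6x - 8
Initial interval: [1.07, 3.27]

Iteration 1:
  c_1 = (1.070000 + 3.270000)/2 = 2.170000
  f(c_1) = f(2.170000) = -10.801687
  f(a) × f(c) ≥ 0, new interval: [2.170000, 3.270000]
Iteration 2:
  c_2 = (2.170000 + 3.270000)/2 = 2.720000
  f(c_2) = f(2.720000) = -4.196352
  f(a) × f(c) ≥ 0, new interval: [2.720000, 3.270000]

After 2 iteration(s), the approximation is c_2 = 2.720000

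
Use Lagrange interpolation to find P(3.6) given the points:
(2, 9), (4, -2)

Lagrange interpolation formula:
P(x) = Σ yᵢ × Lᵢ(x)
where Lᵢ(x) = Π_{j≠i} (x - xⱼ)/(xᵢ - xⱼ)

L_0(3.6) = (3.6 - 4)/(2 - 4) = 0.200000
L_1(3.6) = (3.6 - 2)/(4 - 2) = 0.800000

P(3.6) = 9×L_0(3.6) + (-2)×L_1(3.6)
P(3.6) = 0.200000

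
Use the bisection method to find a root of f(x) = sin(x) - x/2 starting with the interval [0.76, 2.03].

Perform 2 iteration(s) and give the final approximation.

f(x) = sin(x) - x/2
Initial interval: [0.76, 2.03]

Iteration 1:
  c_1 = (0.760000 + 2.030000)/2 = 1.395000
  f(c_1) = f(1.395000) = 0.287088
  f(a) × f(c) ≥ 0, new interval: [1.395000, 2.030000]
Iteration 2:
  c_2 = (1.395000 + 2.030000)/2 = 1.712500
  f(c_2) = f(1.712500) = 0.133727
  f(a) × f(c) ≥ 0, new interval: [1.712500, 2.030000]

After 2 iteration(s), the approximation is c_2 = 1.712500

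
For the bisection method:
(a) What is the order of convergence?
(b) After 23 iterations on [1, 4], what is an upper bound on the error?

(a) Bisection has linear (order 1) convergence; the error is halved each step.

(b) Error bound = (b-a)/2^n = (4 - 1)/2^{23}
    = 3/2^{23}

(a) 1 (linear); (b) error ≤ 3.58e-07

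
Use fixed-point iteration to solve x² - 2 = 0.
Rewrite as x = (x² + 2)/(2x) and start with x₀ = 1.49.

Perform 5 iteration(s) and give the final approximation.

Equation: x² - 2 = 0
Fixed-point form: x = (x² + 2)/(2x)
x₀ = 1.49

x_1 = g(1.490000) = 1.416141
x_2 = g(1.416141) = 1.414215
x_3 = g(1.414215) = 1.414214
x_4 = g(1.414214) = 1.414214
x_5 = g(1.414214) = 1.414214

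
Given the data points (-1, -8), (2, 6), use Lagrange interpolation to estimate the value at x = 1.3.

Lagrange interpolation formula:
P(x) = Σ yᵢ × Lᵢ(x)
where Lᵢ(x) = Π_{j≠i} (x - xⱼ)/(xᵢ - xⱼ)

L_0(1.3) = (1.3 - 2)/(-1 - 2) = 0.233333
L_1(1.3) = (1.3 - (-1))/(2 - (-1)) = 0.766667

P(1.3) = (-8)×L_0(1.3) + 6×L_1(1.3)
P(1.3) = 2.733333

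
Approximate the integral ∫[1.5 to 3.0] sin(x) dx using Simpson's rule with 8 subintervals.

f(x) = sin(x)
a = 1.5, b = 3.0, n = 8
h = (b - a)/n = 0.187500

Simpson's rule: (h/3)[f(x₀) + 4f(x₁) + 2f(x₂) + ... + f(xₙ)]

x_0 = 1.5000, f(x_0) = 0.997495, coefficient = 1
x_1 = 1.6875, f(x_1) = 0.993198, coefficient = 4
x_2 = 1.8750, f(x_2) = 0.954086, coefficient = 2
x_3 = 2.0625, f(x_3) = 0.881530, coefficient = 4
x_4 = 2.2500, f(x_4) = 0.778073, coefficient = 2
x_5 = 2.4375, f(x_5) = 0.647343, coefficient = 4
x_6 = 2.6250, f(x_6) = 0.493920, coefficient = 2
x_7 = 2.8125, f(x_7) = 0.323185, coefficient = 4
x_8 = 3.0000, f(x_8) = 0.141120, coefficient = 1

I ≈ (0.187500/3) × 16.971792 = 1.060737
Exact value: 1.060730
Error: 0.000007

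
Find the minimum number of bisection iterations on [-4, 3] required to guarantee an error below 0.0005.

We need (b-a)/2^n ≤ 0.0005
(3 - (-4))/2^n ≤ 0.0005
7/2^n ≤ 0.0005
2^n ≥ 14000
n ≥ log₂(14000) = 13.77
n ≥ 14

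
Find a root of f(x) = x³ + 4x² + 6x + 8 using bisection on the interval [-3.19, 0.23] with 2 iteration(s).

f(x) = x³ + 4x² + 6x + 8
Initial interval: [-3.19, 0.23]

Iteration 1:
  c_1 = (-3.190000 + 0.230000)/2 = -1.480000
  f(c_1) = f(-1.480000) = 4.639808
  f(a) × f(c) < 0, new interval: [-3.190000, -1.480000]
Iteration 2:
  c_2 = (-3.190000 + (-1.480000))/2 = -2.335000
  f(c_2) = f(-2.335000) = 3.067955
  f(a) × f(c) < 0, new interval: [-3.190000, -2.335000]

After 2 iteration(s), the approximation is c_2 = -2.335000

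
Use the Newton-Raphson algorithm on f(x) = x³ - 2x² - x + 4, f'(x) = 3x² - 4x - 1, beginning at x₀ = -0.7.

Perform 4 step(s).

f(x) = x³ - 2x² - x + 4
f'(x) = 3x² - 4x - 1
x₀ = -0.7

Newton-Raphson formula: x_{n+1} = x_n - f(x_n)/f'(x_n)

Iteration 1:
  f(-0.700000) = 3.377000
  f'(-0.700000) = 3.270000
  x_1 = -0.700000 - 3.377000/3.270000 = -1.732722
Iteration 2:
  f(-1.732722) = -5.474120
  f'(-1.732722) = 14.937860
  x_2 = -1.732722 - (-5.474120)/14.937860 = -1.366262
Iteration 3:
  f(-1.366262) = -0.917447
  f'(-1.366262) = 10.065067
  x_3 = -1.366262 - (-0.917447)/10.065067 = -1.275111
Iteration 4:
  f(-1.275111) = -0.049915
  f'(-1.275111) = 8.978164
  x_4 = -1.275111 - (-0.049915)/8.978164 = -1.269551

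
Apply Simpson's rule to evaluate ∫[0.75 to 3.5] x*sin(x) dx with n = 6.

f(x) = x*sin(x)
a = 0.75, b = 3.5, n = 6
h = (b - a)/n = 0.458333

Simpson's rule: (h/3)[f(x₀) + 4f(x₁) + 2f(x₂) + ... + f(xₙ)]

x_0 = 0.7500, f(x_0) = 0.511229, coefficient = 1
x_1 = 1.2083, f(x_1) = 1.129823, coefficient = 4
x_2 = 1.6667, f(x_2) = 1.659013, coefficient = 2
x_3 = 2.1250, f(x_3) = 1.806930, coefficient = 4
x_4 = 2.5833, f(x_4) = 1.368419, coefficient = 2
x_5 = 3.0417, f(x_5) = 0.303436, coefficient = 4
x_6 = 3.5000, f(x_6) = -1.227741, coefficient = 1

I ≈ (0.458333/3) × 18.299108 = 2.795697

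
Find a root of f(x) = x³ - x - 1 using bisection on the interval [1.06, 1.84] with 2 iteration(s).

f(x) = x³ - x - 1
Initial interval: [1.06, 1.84]

Iteration 1:
  c_1 = (1.060000 + 1.840000)/2 = 1.450000
  f(c_1) = f(1.450000) = 0.598625
  f(a) × f(c) < 0, new interval: [1.060000, 1.450000]
Iteration 2:
  c_2 = (1.060000 + 1.450000)/2 = 1.255000
  f(c_2) = f(1.255000) = -0.278344
  f(a) × f(c) ≥ 0, new interval: [1.255000, 1.450000]

After 2 iteration(s), the approximation is c_2 = 1.255000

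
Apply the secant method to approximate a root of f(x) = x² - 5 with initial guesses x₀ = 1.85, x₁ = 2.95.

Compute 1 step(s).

f(x) = x² - 5
x₀ = 1.85, x₁ = 2.95

Secant formula: x_{n+1} = x_n - f(x_n)(x_n - x_{n-1})/(f(x_n) - f(x_{n-1}))

Iteration 1:
  f(1.850000) = -1.577500
  f(2.950000) = 3.702500
  x_2 = 2.950000 - 3.702500×(2.950000 - 1.850000)/(3.702500 - (-1.577500))
       = 2.178646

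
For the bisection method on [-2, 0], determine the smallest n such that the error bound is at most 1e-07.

We need (b-a)/2^n ≤ 1e-07
(0 - (-2))/2^n ≤ 1e-07
2/2^n ≤ 1e-07
2^n ≥ 20000000
n ≥ log₂(20000000) = 24.25
n ≥ 25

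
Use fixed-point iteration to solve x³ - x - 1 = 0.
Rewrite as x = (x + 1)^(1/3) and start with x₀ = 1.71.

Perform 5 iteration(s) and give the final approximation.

Equation: x³ - x - 1 = 0
Fixed-point form: x = (x + 1)^(1/3)
x₀ = 1.71

x_1 = g(1.710000) = 1.394194
x_2 = g(1.394194) = 1.337785
x_3 = g(1.337785) = 1.327195
x_4 = g(1.327195) = 1.325188
x_5 = g(1.325188) = 1.324807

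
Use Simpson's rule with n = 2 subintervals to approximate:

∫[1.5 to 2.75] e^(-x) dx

f(x) = e^(-x)
a = 1.5, b = 2.75, n = 2
h = (b - a)/n = 0.625000

Simpson's rule: (h/3)[f(x₀) + 4f(x₁) + 2f(x₂) + ... + f(xₙ)]

x_0 = 1.5000, f(x_0) = 0.223130, coefficient = 1
x_1 = 2.1250, f(x_1) = 0.119433, coefficient = 4
x_2 = 2.7500, f(x_2) = 0.063928, coefficient = 1

I ≈ (0.625000/3) × 0.764790 = 0.159331
Exact value: 0.159202
Error: 0.000129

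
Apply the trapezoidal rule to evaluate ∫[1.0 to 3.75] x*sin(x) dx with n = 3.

f(x) = x*sin(x)
a = 1.0, b = 3.75, n = 3
h = (b - a)/n = 0.916667

Trapezoidal rule: (h/2)[f(x₀) + 2f(x₁) + 2f(x₂) + ... + f(xₙ)]

x_0 = 1.0000, f(x_0) = 0.841471, coefficient = 1
x_1 = 1.9167, f(x_1) = 1.803163, coefficient = 2
x_2 = 2.8333, f(x_2) = 0.859635, coefficient = 2
x_3 = 3.7500, f(x_3) = -2.143355, coefficient = 1

I ≈ (0.916667/2) × 4.023712 = 1.844201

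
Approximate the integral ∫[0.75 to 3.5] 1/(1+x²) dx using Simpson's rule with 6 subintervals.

f(x) = 1/(1+x²)
a = 0.75, b = 3.5, n = 6
h = (b - a)/n = 0.458333

Simpson's rule: (h/3)[f(x₀) + 4f(x₁) + 2f(x₂) + ... + f(xₙ)]

x_0 = 0.7500, f(x_0) = 0.640000, coefficient = 1
x_1 = 1.2083, f(x_1) = 0.406493, coefficient = 4
x_2 = 1.6667, f(x_2) = 0.264706, coefficient = 2
x_3 = 2.1250, f(x_3) = 0.181303, coefficient = 4
x_4 = 2.5833, f(x_4) = 0.130317, coefficient = 2
x_5 = 3.0417, f(x_5) = 0.097544, coefficient = 4
x_6 = 3.5000, f(x_6) = 0.075472, coefficient = 1

I ≈ (0.458333/3) × 4.246878 = 0.648829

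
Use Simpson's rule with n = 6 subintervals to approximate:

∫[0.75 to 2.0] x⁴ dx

f(x) = x⁴
a = 0.75, b = 2.0, n = 6
h = (b - a)/n = 0.208333

Simpson's rule: (h/3)[f(x₀) + 4f(x₁) + 2f(x₂) + ... + f(xₙ)]

x_0 = 0.7500, f(x_0) = 0.316406, coefficient = 1
x_1 = 0.9583, f(x_1) = 0.843464, coefficient = 4
x_2 = 1.1667, f(x_2) = 1.852623, coefficient = 2
x_3 = 1.3750, f(x_3) = 3.574463, coefficient = 4
x_4 = 1.5833, f(x_4) = 6.284770, coefficient = 2
x_5 = 1.7917, f(x_5) = 10.304546, coefficient = 4
x_6 = 2.0000, f(x_6) = 16.000000, coefficient = 1

I ≈ (0.208333/3) × 91.481084 = 6.352853
Exact value: 6.352539
Error: 0.000314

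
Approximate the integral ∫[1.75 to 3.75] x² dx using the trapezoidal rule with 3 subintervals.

f(x) = x²
a = 1.75, b = 3.75, n = 3
h = (b - a)/n = 0.666667

Trapezoidal rule: (h/2)[f(x₀) + 2f(x₁) + 2f(x₂) + ... + f(xₙ)]

x_0 = 1.7500, f(x_0) = 3.062500, coefficient = 1
x_1 = 2.4167, f(x_1) = 5.840278, coefficient = 2
x_2 = 3.0833, f(x_2) = 9.506944, coefficient = 2
x_3 = 3.7500, f(x_3) = 14.062500, coefficient = 1

I ≈ (0.666667/2) × 47.819444 = 15.939815
Exact value: 15.791667
Error: 0.148148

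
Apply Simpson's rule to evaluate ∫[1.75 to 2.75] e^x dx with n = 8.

f(x) = e^x
a = 1.75, b = 2.75, n = 8
h = (b - a)/n = 0.125000

Simpson's rule: (h/3)[f(x₀) + 4f(x₁) + 2f(x₂) + ... + f(xₙ)]

x_0 = 1.7500, f(x_0) = 5.754603, coefficient = 1
x_1 = 1.8750, f(x_1) = 6.520819, coefficient = 4
x_2 = 2.0000, f(x_2) = 7.389056, coefficient = 2
x_3 = 2.1250, f(x_3) = 8.372897, coefficient = 4
x_4 = 2.2500, f(x_4) = 9.487736, coefficient = 2
x_5 = 2.3750, f(x_5) = 10.751013, coefficient = 4
x_6 = 2.5000, f(x_6) = 12.182494, coefficient = 2
x_7 = 2.6250, f(x_7) = 13.804574, coefficient = 4
x_8 = 2.7500, f(x_8) = 15.642632, coefficient = 1

I ≈ (0.125000/3) × 237.313022 = 9.888043
Exact value: 9.888029
Error: 0.000013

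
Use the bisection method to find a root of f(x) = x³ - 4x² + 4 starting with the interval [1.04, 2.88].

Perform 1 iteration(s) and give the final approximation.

f(x) = x³ - 4x² + 4
Initial interval: [1.04, 2.88]

Iteration 1:
  c_1 = (1.040000 + 2.880000)/2 = 1.960000
  f(c_1) = f(1.960000) = -3.836864
  f(a) × f(c) < 0, new interval: [1.040000, 1.960000]

After 1 iteration(s), the approximation is c_1 = 1.960000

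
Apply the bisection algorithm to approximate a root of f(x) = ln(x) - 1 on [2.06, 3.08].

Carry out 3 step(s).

f(x) = ln(x) - 1
Initial interval: [2.06, 3.08]

Iteration 1:
  c_1 = (2.060000 + 3.080000)/2 = 2.570000
  f(c_1) = f(2.570000) = -0.056094
  f(a) × f(c) ≥ 0, new interval: [2.570000, 3.080000]
Iteration 2:
  c_2 = (2.570000 + 3.080000)/2 = 2.825000
  f(c_2) = f(2.825000) = 0.038508
  f(a) × f(c) < 0, new interval: [2.570000, 2.825000]
Iteration 3:
  c_3 = (2.570000 + 2.825000)/2 = 2.697500
  f(c_3) = f(2.697500) = -0.007675
  f(a) × f(c) ≥ 0, new interval: [2.697500, 2.825000]

After 3 iteration(s), the approximation is c_3 = 2.697500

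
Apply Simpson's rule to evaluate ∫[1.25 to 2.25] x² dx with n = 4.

f(x) = x²
a = 1.25, b = 2.25, n = 4
h = (b - a)/n = 0.250000

Simpson's rule: (h/3)[f(x₀) + 4f(x₁) + 2f(x₂) + ... + f(xₙ)]

x_0 = 1.2500, f(x_0) = 1.562500, coefficient = 1
x_1 = 1.5000, f(x_1) = 2.250000, coefficient = 4
x_2 = 1.7500, f(x_2) = 3.062500, coefficient = 2
x_3 = 2.0000, f(x_3) = 4.000000, coefficient = 4
x_4 = 2.2500, f(x_4) = 5.062500, coefficient = 1

I ≈ (0.250000/3) × 37.750000 = 3.145833
Exact value: 3.145833
Error: 0.000000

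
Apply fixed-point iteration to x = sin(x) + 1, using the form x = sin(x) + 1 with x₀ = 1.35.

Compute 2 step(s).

Equation: x = sin(x) + 1
Fixed-point form: x = sin(x) + 1
x₀ = 1.35

x_1 = g(1.350000) = 1.975723
x_2 = g(1.975723) = 1.919131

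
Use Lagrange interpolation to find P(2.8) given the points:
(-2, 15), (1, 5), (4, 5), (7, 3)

Lagrange interpolation formula:
P(x) = Σ yᵢ × Lᵢ(x)
where Lᵢ(x) = Π_{j≠i} (x - xⱼ)/(xᵢ - xⱼ)

L_0(2.8) = (2.8 - 1)/(-2 - 1) × (2.8 - 4)/(-2 - 4) × (2.8 - 7)/(-2 - 7) = -0.056000
L_1(2.8) = (2.8 - (-2))/(1 - (-2)) × (2.8 - 4)/(1 - 4) × (2.8 - 7)/(1 - 7) = 0.448000
L_2(2.8) = (2.8 - (-2))/(4 - (-2)) × (2.8 - 1)/(4 - 1) × (2.8 - 7)/(4 - 7) = 0.672000
L_3(2.8) = (2.8 - (-2))/(7 - (-2)) × (2.8 - 1)/(7 - 1) × (2.8 - 4)/(7 - 4) = -0.064000

P(2.8) = 15×L_0(2.8) + 5×L_1(2.8) + 5×L_2(2.8) + 3×L_3(2.8)
P(2.8) = 4.568000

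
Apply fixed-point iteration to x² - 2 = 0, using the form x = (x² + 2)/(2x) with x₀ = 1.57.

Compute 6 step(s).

Equation: x² - 2 = 0
Fixed-point form: x = (x² + 2)/(2x)
x₀ = 1.57

x_1 = g(1.570000) = 1.421943
x_2 = g(1.421943) = 1.414235
x_3 = g(1.414235) = 1.414214
x_4 = g(1.414214) = 1.414214
x_5 = g(1.414214) = 1.414214
x_6 = g(1.414214) = 1.414214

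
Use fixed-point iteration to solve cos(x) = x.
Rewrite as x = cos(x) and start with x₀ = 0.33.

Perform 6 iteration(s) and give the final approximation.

Equation: cos(x) = x
Fixed-point form: x = cos(x)
x₀ = 0.33

x_1 = g(0.330000) = 0.946042
x_2 = g(0.946042) = 0.584898
x_3 = g(0.584898) = 0.833769
x_4 = g(0.833769) = 0.672090
x_5 = g(0.672090) = 0.782522
x_6 = g(0.782522) = 0.709138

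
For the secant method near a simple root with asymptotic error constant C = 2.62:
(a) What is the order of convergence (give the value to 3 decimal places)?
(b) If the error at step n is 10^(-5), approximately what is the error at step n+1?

(a) Secant method has superlinear convergence with order φ = (1+√5)/2 ≈ 1.618.
    This means |e_{n+1}| ≈ C|e_n|^1.618.

(b) With |e_n| = 10^(-5) and C = 2.62:
    |e_{n+1}| ≈ 2.62 × (10^(-5))^1.618 = 2.62 × 10^(-8.09)

(a) ≈ 1.618 (golden ratio); (b) |e_{n+1}| ≈ 2.129e-08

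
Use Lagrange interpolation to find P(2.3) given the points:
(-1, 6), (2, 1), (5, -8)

Lagrange interpolation formula:
P(x) = Σ yᵢ × Lᵢ(x)
where Lᵢ(x) = Π_{j≠i} (x - xⱼ)/(xᵢ - xⱼ)

L_0(2.3) = (2.3 - 2)/(-1 - 2) × (2.3 - 5)/(-1 - 5) = -0.045000
L_1(2.3) = (2.3 - (-1))/(2 - (-1)) × (2.3 - 5)/(2 - 5) = 0.990000
L_2(2.3) = (2.3 - (-1))/(5 - (-1)) × (2.3 - 2)/(5 - 2) = 0.055000

P(2.3) = 6×L_0(2.3) + 1×L_1(2.3) + (-8)×L_2(2.3)
P(2.3) = 0.280000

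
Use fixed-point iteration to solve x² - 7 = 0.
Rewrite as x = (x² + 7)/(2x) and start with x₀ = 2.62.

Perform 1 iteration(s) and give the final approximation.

Equation: x² - 7 = 0
Fixed-point form: x = (x² + 7)/(2x)
x₀ = 2.62

x_1 = g(2.620000) = 2.645878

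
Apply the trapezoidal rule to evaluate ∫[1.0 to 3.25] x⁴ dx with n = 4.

f(x) = x⁴
a = 1.0, b = 3.25, n = 4
h = (b - a)/n = 0.562500

Trapezoidal rule: (h/2)[f(x₀) + 2f(x₁) + 2f(x₂) + ... + f(xₙ)]

x_0 = 1.0000, f(x_0) = 1.000000, coefficient = 1
x_1 = 1.5625, f(x_1) = 5.960464, coefficient = 2
x_2 = 2.1250, f(x_2) = 20.390869, coefficient = 2
x_3 = 2.6875, f(x_3) = 52.166763, coefficient = 2
x_4 = 3.2500, f(x_4) = 111.566406, coefficient = 1

I ≈ (0.562500/2) × 269.602600 = 75.825731
Exact value: 72.318164
Error: 3.507567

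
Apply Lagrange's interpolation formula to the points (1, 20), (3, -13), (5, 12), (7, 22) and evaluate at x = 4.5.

Lagrange interpolation formula:
P(x) = Σ yᵢ × Lᵢ(x)
where Lᵢ(x) = Π_{j≠i} (x - xⱼ)/(xᵢ - xⱼ)

L_0(4.5) = (4.5 - 3)/(1 - 3) × (4.5 - 5)/(1 - 5) × (4.5 - 7)/(1 - 7) = -0.039062
L_1(4.5) = (4.5 - 1)/(3 - 1) × (4.5 - 5)/(3 - 5) × (4.5 - 7)/(3 - 7) = 0.273438
L_2(4.5) = (4.5 - 1)/(5 - 1) × (4.5 - 3)/(5 - 3) × (4.5 - 7)/(5 - 7) = 0.820312
L_3(4.5) = (4.5 - 1)/(7 - 1) × (4.5 - 3)/(7 - 3) × (4.5 - 5)/(7 - 5) = -0.054688

P(4.5) = 20×L_0(4.5) + (-13)×L_1(4.5) + 12×L_2(4.5) + 22×L_3(4.5)
P(4.5) = 4.304688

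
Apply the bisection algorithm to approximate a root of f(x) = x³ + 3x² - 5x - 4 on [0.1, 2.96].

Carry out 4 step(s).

f(x) = x³ + 3x² - 5x - 4
Initial interval: [0.1, 2.96]

Iteration 1:
  c_1 = (0.100000 + 2.960000)/2 = 1.530000
  f(c_1) = f(1.530000) = -1.045723
  f(a) × f(c) ≥ 0, new interval: [1.530000, 2.960000]
Iteration 2:
  c_2 = (1.530000 + 2.960000)/2 = 2.245000
  f(c_2) = f(2.245000) = 11.209931
  f(a) × f(c) < 0, new interval: [1.530000, 2.245000]
Iteration 3:
  c_3 = (1.530000 + 2.245000)/2 = 1.887500
  f(c_3) = f(1.887500) = 3.974982
  f(a) × f(c) < 0, new interval: [1.530000, 1.887500]
Iteration 4:
  c_4 = (1.530000 + 1.887500)/2 = 1.708750
  f(c_4) = f(1.708750) = 1.204983
  f(a) × f(c) < 0, new interval: [1.530000, 1.708750]

After 4 iteration(s), the approximation is c_4 = 1.708750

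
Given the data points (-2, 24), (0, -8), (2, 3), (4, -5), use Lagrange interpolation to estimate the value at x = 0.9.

Lagrange interpolation formula:
P(x) = Σ yᵢ × Lᵢ(x)
where Lᵢ(x) = Π_{j≠i} (x - xⱼ)/(xᵢ - xⱼ)

L_0(0.9) = (0.9 - 0)/(-2 - 0) × (0.9 - 2)/(-2 - 2) × (0.9 - 4)/(-2 - 4) = -0.063938
L_1(0.9) = (0.9 - (-2))/(0 - (-2)) × (0.9 - 2)/(0 - 2) × (0.9 - 4)/(0 - 4) = 0.618062
L_2(0.9) = (0.9 - (-2))/(2 - (-2)) × (0.9 - 0)/(2 - 0) × (0.9 - 4)/(2 - 4) = 0.505687
L_3(0.9) = (0.9 - (-2))/(4 - (-2)) × (0.9 - 0)/(4 - 0) × (0.9 - 2)/(4 - 2) = -0.059813

P(0.9) = 24×L_0(0.9) + (-8)×L_1(0.9) + 3×L_2(0.9) + (-5)×L_3(0.9)
P(0.9) = -4.662875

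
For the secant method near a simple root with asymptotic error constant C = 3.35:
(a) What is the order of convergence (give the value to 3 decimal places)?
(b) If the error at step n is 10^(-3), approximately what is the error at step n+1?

(a) Secant method has superlinear convergence with order φ = (1+√5)/2 ≈ 1.618.
    This means |e_{n+1}| ≈ C|e_n|^1.618.

(b) With |e_n| = 10^(-3) and C = 3.35:
    |e_{n+1}| ≈ 3.35 × (10^(-3))^1.618 = 3.35 × 10^(-4.85)

(a) ≈ 1.618 (golden ratio); (b) |e_{n+1}| ≈ 4.688e-05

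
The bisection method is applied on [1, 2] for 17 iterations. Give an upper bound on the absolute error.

Bisection error bound: |error| ≤ (b-a)/2^n
|error| ≤ (2 - 1)/2^17 = 1/2^17
|error| ≤ 0.0000076294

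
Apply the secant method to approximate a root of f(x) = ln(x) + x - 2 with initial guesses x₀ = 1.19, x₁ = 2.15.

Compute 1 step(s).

f(x) = ln(x) + x - 2
x₀ = 1.19, x₁ = 2.15

Secant formula: x_{n+1} = x_n - f(x_n)(x_n - x_{n-1})/(f(x_n) - f(x_{n-1}))

Iteration 1:
  f(1.190000) = -0.636047
  f(2.150000) = 0.915468
  x_2 = 2.150000 - 0.915468×(2.150000 - 1.190000)/(0.915468 - (-0.636047))
       = 1.583554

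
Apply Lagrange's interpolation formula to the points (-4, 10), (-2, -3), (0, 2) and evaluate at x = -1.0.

Lagrange interpolation formula:
P(x) = Σ yᵢ × Lᵢ(x)
where Lᵢ(x) = Π_{j≠i} (x - xⱼ)/(xᵢ - xⱼ)

L_0(-1.0) = (-1.0 - (-2))/(-4 - (-2)) × (-1.0 - 0)/(-4 - 0) = -0.125000
L_1(-1.0) = (-1.0 - (-4))/(-2 - (-4)) × (-1.0 - 0)/(-2 - 0) = 0.750000
L_2(-1.0) = (-1.0 - (-4))/(0 - (-4)) × (-1.0 - (-2))/(0 - (-2)) = 0.375000

P(-1.0) = 10×L_0(-1.0) + (-3)×L_1(-1.0) + 2×L_2(-1.0)
P(-1.0) = -2.750000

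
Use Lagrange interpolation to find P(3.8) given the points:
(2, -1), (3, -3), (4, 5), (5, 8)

Lagrange interpolation formula:
P(x) = Σ yᵢ × Lᵢ(x)
where Lᵢ(x) = Π_{j≠i} (x - xⱼ)/(xᵢ - xⱼ)

L_0(3.8) = (3.8 - 3)/(2 - 3) × (3.8 - 4)/(2 - 4) × (3.8 - 5)/(2 - 5) = -0.032000
L_1(3.8) = (3.8 - 2)/(3 - 2) × (3.8 - 4)/(3 - 4) × (3.8 - 5)/(3 - 5) = 0.216000
L_2(3.8) = (3.8 - 2)/(4 - 2) × (3.8 - 3)/(4 - 3) × (3.8 - 5)/(4 - 5) = 0.864000
L_3(3.8) = (3.8 - 2)/(5 - 2) × (3.8 - 3)/(5 - 3) × (3.8 - 4)/(5 - 4) = -0.048000

P(3.8) = (-1)×L_0(3.8) + (-3)×L_1(3.8) + 5×L_2(3.8) + 8×L_3(3.8)
P(3.8) = 3.320000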